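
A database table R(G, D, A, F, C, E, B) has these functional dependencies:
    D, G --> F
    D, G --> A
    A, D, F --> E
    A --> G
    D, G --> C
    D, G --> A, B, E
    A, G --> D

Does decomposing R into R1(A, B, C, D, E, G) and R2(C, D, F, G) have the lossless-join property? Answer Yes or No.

The shared attributes are {C, D, G} and {C, D, G}⁺ = {A, B, C, D, E, F, G}.
R1 is contained in that closure, so R1 ∩ R2 --> R1 holds and the join is lossless.

Yes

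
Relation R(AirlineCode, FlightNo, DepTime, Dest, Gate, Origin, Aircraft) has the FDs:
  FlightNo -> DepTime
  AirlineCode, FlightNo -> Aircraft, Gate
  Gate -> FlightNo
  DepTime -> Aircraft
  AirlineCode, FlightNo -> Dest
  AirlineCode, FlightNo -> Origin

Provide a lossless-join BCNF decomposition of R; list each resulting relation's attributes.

{Aircraft, DepTime}; {AirlineCode, Dest, Gate, Origin}; {DepTime, FlightNo}; {FlightNo, Gate}

Candidate keys of the original relation: {AirlineCode, FlightNo}, {AirlineCode, Gate}.
Within {Aircraft, AirlineCode, DepTime, Dest, FlightNo, Gate, Origin}: {FlightNo}⁺ ∩ {Aircraft, AirlineCode, DepTime, Dest, FlightNo, Gate, Origin} = {Aircraft, DepTime, FlightNo}, not the whole set, so FlightNo -> Aircraft, DepTime violates BCNF; decompose into {Aircraft, DepTime, FlightNo} and {AirlineCode, Dest, FlightNo, Gate, Origin}.
Within {Aircraft, DepTime, FlightNo}: {DepTime}⁺ ∩ {Aircraft, DepTime, FlightNo} = {Aircraft, DepTime}, not the whole set, so DepTime -> Aircraft violates BCNF; decompose into {Aircraft, DepTime} and {DepTime, FlightNo}.
{Aircraft, DepTime} has no BCNF violation.
{DepTime, FlightNo} has no BCNF violation.
Within {AirlineCode, Dest, FlightNo, Gate, Origin}: {Gate}⁺ ∩ {AirlineCode, Dest, FlightNo, Gate, Origin} = {FlightNo, Gate}, not the whole set, so Gate -> FlightNo violates BCNF; decompose into {FlightNo, Gate} and {AirlineCode, Dest, Gate, Origin}.
{FlightNo, Gate} has no BCNF violation.
{AirlineCode, Dest, Gate, Origin} has no BCNF violation.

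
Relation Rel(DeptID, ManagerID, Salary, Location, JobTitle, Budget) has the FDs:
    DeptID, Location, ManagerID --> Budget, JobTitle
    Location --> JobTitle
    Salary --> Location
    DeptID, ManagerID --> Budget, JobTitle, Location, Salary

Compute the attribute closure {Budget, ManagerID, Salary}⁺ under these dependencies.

{Budget, JobTitle, Location, ManagerID, Salary}

Start with {Budget, ManagerID, Salary}.
Salary --> Location applies; add {Location} → now {Budget, Location, ManagerID, Salary}.
Location --> JobTitle applies; add {JobTitle} → now {Budget, JobTitle, Location, ManagerID, Salary}.
No further FD applies.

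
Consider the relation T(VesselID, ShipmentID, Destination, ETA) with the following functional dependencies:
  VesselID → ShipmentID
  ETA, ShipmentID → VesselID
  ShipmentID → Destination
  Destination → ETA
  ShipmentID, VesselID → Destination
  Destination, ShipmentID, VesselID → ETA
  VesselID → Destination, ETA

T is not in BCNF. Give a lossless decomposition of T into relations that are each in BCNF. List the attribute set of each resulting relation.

Candidate keys of the original relation: {ShipmentID}, {VesselID}.
In {Destination, ETA, ShipmentID, VesselID}, {Destination} is not a superkey ({Destination}⁺ restricted to this set is {Destination, ETA}), so split on Destination → ETA into {Destination, ETA} and {Destination, ShipmentID, VesselID}.
{Destination, ETA} is in BCNF.
{Destination, ShipmentID, VesselID} is in BCNF.

{Destination, ETA}; {Destination, ShipmentID, VesselID}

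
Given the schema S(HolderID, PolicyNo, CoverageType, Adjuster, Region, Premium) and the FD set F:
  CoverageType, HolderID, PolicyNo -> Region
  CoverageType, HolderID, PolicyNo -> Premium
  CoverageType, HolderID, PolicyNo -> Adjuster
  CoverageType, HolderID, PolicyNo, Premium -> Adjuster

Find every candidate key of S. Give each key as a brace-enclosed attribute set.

Attributes never on any right-hand side: {CoverageType, HolderID, PolicyNo} — every candidate key must contain all of them.
{CoverageType, HolderID, PolicyNo}⁺ = {Adjuster, CoverageType, HolderID, PolicyNo, Premium, Region} — all of the relation — so {CoverageType, HolderID, PolicyNo} is a candidate key.
Every other attribute set either contains this one or has a smaller closure.

{CoverageType, HolderID, PolicyNo}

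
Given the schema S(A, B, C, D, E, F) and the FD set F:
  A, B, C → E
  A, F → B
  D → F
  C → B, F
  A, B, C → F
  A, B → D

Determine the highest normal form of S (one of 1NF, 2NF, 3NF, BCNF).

Candidate key: {A, C}. Prime attributes: {A, C}.
A, F → B: {A, F}⁺ = {A, B, D, F}, which is not all of the attributes, so the left side is not a superkey — BCNF is violated.
A, F → B has non-prime {B} on the right and a non-superkey on the left, so 3NF fails.
Since {C} ⊂ {A, C} and {C}⁺ ⊇ {B, F} with {B, F} non-prime, there is a partial dependency; 2NF fails.

1NF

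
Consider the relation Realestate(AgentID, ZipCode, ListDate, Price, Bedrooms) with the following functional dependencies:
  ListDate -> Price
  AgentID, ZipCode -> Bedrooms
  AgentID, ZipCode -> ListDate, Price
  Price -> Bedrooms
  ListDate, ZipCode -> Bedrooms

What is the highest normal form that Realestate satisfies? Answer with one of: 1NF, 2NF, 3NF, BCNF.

2NF

Candidate key: {AgentID, ZipCode}. Prime attributes: {AgentID, ZipCode}.
ListDate -> Price: {ListDate}⁺ = {Bedrooms, ListDate, Price}, which is not all of the attributes, so the left side is not a superkey — BCNF is violated.
ListDate -> Price determines the non-prime attribute {Price} from a non-superkey — 3NF is violated.
No proper subset of a key has a non-prime attribute in its closure, so there is no partial dependency; 2NF holds.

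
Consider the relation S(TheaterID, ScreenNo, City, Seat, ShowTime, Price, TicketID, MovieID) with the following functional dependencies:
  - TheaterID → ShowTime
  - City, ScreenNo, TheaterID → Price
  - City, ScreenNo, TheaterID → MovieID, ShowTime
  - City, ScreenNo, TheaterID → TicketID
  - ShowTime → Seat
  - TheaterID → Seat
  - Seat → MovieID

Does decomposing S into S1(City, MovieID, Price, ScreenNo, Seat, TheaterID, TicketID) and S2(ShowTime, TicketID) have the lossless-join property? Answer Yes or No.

S1 ∩ S2 = {TicketID}; its closure under F is {TicketID}.
Neither S1 nor S2 is contained in that closure, so the decomposition is lossy.

No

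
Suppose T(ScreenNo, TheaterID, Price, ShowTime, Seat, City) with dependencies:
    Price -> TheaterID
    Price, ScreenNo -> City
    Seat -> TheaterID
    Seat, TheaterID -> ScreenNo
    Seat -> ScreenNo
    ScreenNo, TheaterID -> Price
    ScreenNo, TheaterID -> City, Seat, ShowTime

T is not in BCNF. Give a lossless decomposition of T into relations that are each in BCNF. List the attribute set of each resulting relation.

Candidate keys of the original relation: {Price, ScreenNo}, {ScreenNo, TheaterID}, {Seat}.
Within {City, Price, ScreenNo, Seat, ShowTime, TheaterID}: {Price}⁺ ∩ {City, Price, ScreenNo, Seat, ShowTime, TheaterID} = {Price, TheaterID}, not the whole set, so Price -> TheaterID violates BCNF; decompose into {Price, TheaterID} and {City, Price, ScreenNo, Seat, ShowTime}.
{Price, TheaterID}: every determinant is a superkey — BCNF.
{City, Price, ScreenNo, Seat, ShowTime}: every determinant is a superkey — BCNF.

{City, Price, ScreenNo, Seat, ShowTime}; {Price, TheaterID}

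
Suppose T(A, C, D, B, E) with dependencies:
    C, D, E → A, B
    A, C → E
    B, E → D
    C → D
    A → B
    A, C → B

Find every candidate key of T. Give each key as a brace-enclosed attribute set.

Attributes never on any right-hand side: {C} — every candidate key must contain it.
{A, C}⁺ = {A, B, C, D, E}, which is every attribute, so {A, C} is a candidate key.
{C, E}⁺ = {A, B, C, D, E}, which is every attribute, so {C, E} is a candidate key.
No proper subset of any of these is a key, and no other minimal superkey exists.

{A, C}, {C, E}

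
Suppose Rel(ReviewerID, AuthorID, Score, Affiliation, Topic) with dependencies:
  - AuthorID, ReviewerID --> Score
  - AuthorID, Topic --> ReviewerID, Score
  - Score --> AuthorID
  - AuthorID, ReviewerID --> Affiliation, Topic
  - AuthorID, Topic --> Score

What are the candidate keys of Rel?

Closure of {AuthorID, ReviewerID} is {Affiliation, AuthorID, ReviewerID, Score, Topic}, the whole schema; {AuthorID, ReviewerID} is a candidate key.
Closure of {AuthorID, Topic} is {Affiliation, AuthorID, ReviewerID, Score, Topic}, the whole schema; {AuthorID, Topic} is a candidate key.
Closure of {ReviewerID, Score} is {Affiliation, AuthorID, ReviewerID, Score, Topic}, the whole schema; {ReviewerID, Score} is a candidate key.
Closure of {Score, Topic} is {Affiliation, AuthorID, ReviewerID, Score, Topic}, the whole schema; {Score, Topic} is a candidate key.
No proper subset of any of these is a key, and no other minimal superkey exists.

{AuthorID, ReviewerID}, {AuthorID, Topic}, {ReviewerID, Score}, {Score, Topic}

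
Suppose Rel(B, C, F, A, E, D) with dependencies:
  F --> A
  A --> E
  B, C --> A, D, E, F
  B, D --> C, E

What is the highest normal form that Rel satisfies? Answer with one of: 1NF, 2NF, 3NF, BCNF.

Candidate keys: {B, C}, {B, D}. Prime attributes: {B, C, D}.
F --> A: {F}⁺ = {A, E, F}, which is not all of the attributes, so the left side is not a superkey — BCNF is violated.
F --> A determines the non-prime attribute {A} from a non-superkey — 3NF is violated.
Checking every proper subset of each key, none determines a non-prime attribute — 2NF is satisfied.

2NF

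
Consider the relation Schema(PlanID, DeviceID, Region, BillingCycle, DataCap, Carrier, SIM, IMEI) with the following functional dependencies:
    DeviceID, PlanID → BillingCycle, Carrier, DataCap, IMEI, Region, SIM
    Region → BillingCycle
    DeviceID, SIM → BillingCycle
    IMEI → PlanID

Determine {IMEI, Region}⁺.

{BillingCycle, IMEI, PlanID, Region}

Start with {IMEI, Region}.
Region → BillingCycle applies; add {BillingCycle} → now {BillingCycle, IMEI, Region}.
IMEI → PlanID applies; add {PlanID} → now {BillingCycle, IMEI, PlanID, Region}.
No further FD applies.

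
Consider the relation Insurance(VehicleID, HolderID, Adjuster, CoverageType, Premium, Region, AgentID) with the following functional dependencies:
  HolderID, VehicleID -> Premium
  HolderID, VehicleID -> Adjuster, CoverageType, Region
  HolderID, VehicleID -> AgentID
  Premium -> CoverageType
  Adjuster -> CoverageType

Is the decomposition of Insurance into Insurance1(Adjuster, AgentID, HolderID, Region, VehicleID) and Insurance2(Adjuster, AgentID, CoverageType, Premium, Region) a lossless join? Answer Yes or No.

No

The shared attributes are {Adjuster, AgentID, Region} and {Adjuster, AgentID, Region}⁺ = {Adjuster, AgentID, CoverageType, Region}.
Insurance1 ⊄ {Adjuster, AgentID, CoverageType, Region} and Insurance2 ⊄ {Adjuster, AgentID, CoverageType, Region}, so the split is lossy.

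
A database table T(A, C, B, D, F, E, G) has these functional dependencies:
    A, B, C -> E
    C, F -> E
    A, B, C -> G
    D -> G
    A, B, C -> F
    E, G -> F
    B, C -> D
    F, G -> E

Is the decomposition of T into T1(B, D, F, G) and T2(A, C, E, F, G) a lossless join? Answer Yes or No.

The shared attributes are {F, G} and {F, G}⁺ = {E, F, G}.
Neither T1 nor T2 is contained in that closure, so the decomposition is lossy.

No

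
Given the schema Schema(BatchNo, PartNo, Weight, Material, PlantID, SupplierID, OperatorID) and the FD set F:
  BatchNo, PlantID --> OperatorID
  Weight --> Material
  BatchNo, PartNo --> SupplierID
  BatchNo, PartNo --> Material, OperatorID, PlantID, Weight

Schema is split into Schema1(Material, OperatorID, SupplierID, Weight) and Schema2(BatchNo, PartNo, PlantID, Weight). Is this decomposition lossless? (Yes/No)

The shared attributes are {Weight} and {Weight}⁺ = {Material, Weight}.
The closure covers neither Schema1 nor Schema2 entirely; the join is not lossless.

No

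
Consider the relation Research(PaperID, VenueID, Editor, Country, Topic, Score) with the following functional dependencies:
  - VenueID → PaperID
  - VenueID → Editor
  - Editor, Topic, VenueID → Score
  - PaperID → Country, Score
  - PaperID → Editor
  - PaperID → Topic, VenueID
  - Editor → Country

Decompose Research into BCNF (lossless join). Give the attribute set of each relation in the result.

Candidate keys of the original relation: {PaperID}, {VenueID}.
In {Country, Editor, PaperID, Score, Topic, VenueID}, {Editor} is not a superkey ({Editor}⁺ restricted to this set is {Country, Editor}), so split on Editor → Country into {Country, Editor} and {Editor, PaperID, Score, Topic, VenueID}.
{Country, Editor} is in BCNF.
{Editor, PaperID, Score, Topic, VenueID} is in BCNF.

{Country, Editor}; {Editor, PaperID, Score, Topic, VenueID}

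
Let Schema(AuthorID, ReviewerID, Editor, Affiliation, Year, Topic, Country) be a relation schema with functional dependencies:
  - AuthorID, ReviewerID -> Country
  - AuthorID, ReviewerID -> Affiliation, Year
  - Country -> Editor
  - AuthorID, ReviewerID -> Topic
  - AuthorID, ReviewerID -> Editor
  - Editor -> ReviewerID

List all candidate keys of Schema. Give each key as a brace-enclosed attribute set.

Attributes never on any right-hand side: {AuthorID} — every candidate key must contain it.
Closure of {AuthorID, Country} is {Affiliation, AuthorID, Country, Editor, ReviewerID, Topic, Year}, the whole schema; {AuthorID, Country} is a candidate key.
Closure of {AuthorID, Editor} is {Affiliation, AuthorID, Country, Editor, ReviewerID, Topic, Year}, the whole schema; {AuthorID, Editor} is a candidate key.
Closure of {AuthorID, ReviewerID} is {Affiliation, AuthorID, Country, Editor, ReviewerID, Topic, Year}, the whole schema; {AuthorID, ReviewerID} is a candidate key.
No proper subset of any of these is a key, and no other minimal superkey exists.

{AuthorID, Country}, {AuthorID, Editor}, {AuthorID, ReviewerID}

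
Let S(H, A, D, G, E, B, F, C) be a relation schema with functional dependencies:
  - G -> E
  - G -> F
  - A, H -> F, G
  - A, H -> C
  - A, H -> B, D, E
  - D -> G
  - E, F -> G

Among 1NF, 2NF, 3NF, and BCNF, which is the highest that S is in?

Candidate key: {A, H}. Prime attributes: {A, H}.
For G -> E we have {G}⁺ = {E, F, G}; {G} is not a superkey, so BCNF fails.
G -> E determines the non-prime attribute {E} from a non-superkey — 3NF is violated.
Checking every proper subset of each key, none determines a non-prime attribute — 2NF is satisfied.

2NF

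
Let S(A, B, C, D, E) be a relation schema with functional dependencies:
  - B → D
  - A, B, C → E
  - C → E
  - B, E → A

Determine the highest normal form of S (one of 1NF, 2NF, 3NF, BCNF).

1NF

Candidate key: {B, C}. Prime attributes: {B, C}.
B → D breaks BCNF: {B}⁺ = {B, D}, so {B} is not a superkey.
B → D has non-prime {D} on the right and a non-superkey on the left, so 3NF fails.
Since {B} ⊂ {B, C} and {B}⁺ ⊇ {D} with {D} non-prime, there is a partial dependency; 2NF fails.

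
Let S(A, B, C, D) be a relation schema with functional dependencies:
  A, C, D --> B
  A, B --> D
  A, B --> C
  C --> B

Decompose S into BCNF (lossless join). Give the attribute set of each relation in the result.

Candidate keys of the original relation: {A, B}, {A, C}.
{A, B, C, D}: {C} determines {B, C} here but is not a superkey — split on C --> B, giving {B, C} and {A, C, D}.
{B, C} has no BCNF violation.
{A, C, D} has no BCNF violation.

{A, C, D}; {B, C}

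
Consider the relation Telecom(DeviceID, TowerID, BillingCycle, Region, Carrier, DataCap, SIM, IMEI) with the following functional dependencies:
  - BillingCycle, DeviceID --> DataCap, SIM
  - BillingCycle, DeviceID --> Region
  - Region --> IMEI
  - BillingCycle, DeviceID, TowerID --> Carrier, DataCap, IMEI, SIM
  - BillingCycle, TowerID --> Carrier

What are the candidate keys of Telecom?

{BillingCycle, DeviceID, TowerID}

No FD produces {BillingCycle, DeviceID, TowerID}, so they must be in every candidate key.
{BillingCycle, DeviceID, TowerID} is a candidate key since {BillingCycle, DeviceID, TowerID}⁺ = {BillingCycle, Carrier, DataCap, DeviceID, IMEI, Region, SIM, TowerID} covers every attribute.
Every other attribute set either contains this one or has a smaller closure.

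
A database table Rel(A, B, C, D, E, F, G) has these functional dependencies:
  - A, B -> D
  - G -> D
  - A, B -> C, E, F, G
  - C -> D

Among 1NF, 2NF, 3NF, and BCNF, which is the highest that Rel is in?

2NF

Candidate key: {A, B}. Prime attributes: {A, B}.
G -> D breaks BCNF: {G}⁺ = {D, G}, so {G} is not a superkey.
G -> D has non-prime {D} on the right and a non-superkey on the left, so 3NF fails.
Checking every proper subset of each key, none determines a non-prime attribute — 2NF is satisfied.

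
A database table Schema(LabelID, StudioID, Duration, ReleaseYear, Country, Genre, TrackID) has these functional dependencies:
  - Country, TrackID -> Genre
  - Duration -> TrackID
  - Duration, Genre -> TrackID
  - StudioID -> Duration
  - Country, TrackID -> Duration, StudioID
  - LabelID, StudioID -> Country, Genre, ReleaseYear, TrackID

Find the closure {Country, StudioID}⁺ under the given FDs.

Start with {Country, StudioID}.
StudioID -> Duration applies; add {Duration} → now {Country, Duration, StudioID}.
Duration -> TrackID applies; add {TrackID} → now {Country, Duration, StudioID, TrackID}.
Country, TrackID -> Genre applies; add {Genre} → now {Country, Duration, Genre, StudioID, TrackID}.
No further FD applies.

{Country, Duration, Genre, StudioID, TrackID}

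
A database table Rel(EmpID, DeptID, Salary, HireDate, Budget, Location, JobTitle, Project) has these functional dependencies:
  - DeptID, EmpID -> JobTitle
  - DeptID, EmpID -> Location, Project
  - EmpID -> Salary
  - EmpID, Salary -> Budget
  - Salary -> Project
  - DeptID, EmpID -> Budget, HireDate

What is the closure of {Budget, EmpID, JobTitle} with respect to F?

Start with {Budget, EmpID, JobTitle}.
EmpID -> Salary applies; add {Salary} → now {Budget, EmpID, JobTitle, Salary}.
Salary -> Project applies; add {Project} → now {Budget, EmpID, JobTitle, Project, Salary}.
No further FD applies.

{Budget, EmpID, JobTitle, Project, Salary}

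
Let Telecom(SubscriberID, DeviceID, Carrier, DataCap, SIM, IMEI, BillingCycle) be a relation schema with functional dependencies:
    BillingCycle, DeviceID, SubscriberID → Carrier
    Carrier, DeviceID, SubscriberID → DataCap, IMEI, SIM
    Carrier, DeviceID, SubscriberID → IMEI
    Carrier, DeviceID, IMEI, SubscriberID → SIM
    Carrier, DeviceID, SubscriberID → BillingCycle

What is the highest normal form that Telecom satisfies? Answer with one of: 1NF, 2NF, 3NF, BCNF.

BCNF

Candidate keys: {BillingCycle, DeviceID, SubscriberID}, {Carrier, DeviceID, SubscriberID}. Prime attributes: {BillingCycle, Carrier, DeviceID, SubscriberID}.
The left-hand side of every FD is a superkey, so BCNF is satisfied.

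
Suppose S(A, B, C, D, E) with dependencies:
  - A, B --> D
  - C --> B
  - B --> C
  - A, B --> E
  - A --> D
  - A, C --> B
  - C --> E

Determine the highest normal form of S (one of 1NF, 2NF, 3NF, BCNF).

Candidate keys: {A, B}, {A, C}. Prime attributes: {A, B, C}.
For C --> B we have {C}⁺ = {B, C, E}; {C} is not a superkey, so BCNF fails.
A --> D determines the non-prime attribute {D} from a non-superkey — 3NF is violated.
Since {A} ⊂ {A, B} and {A}⁺ ⊇ {D} with {D} non-prime, there is a partial dependency; 2NF fails.

1NF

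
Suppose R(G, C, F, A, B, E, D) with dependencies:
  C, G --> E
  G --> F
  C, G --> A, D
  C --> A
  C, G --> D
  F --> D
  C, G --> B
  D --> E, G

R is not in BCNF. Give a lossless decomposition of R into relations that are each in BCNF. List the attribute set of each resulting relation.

Candidate keys of the original relation: {C, D}, {C, F}, {C, G}.
{A, B, C, D, E, F, G}: {G} determines {D, E, F, G} here but is not a superkey — split on G --> D, E, F, giving {D, E, F, G} and {A, B, C, G}.
{D, E, F, G} is in BCNF.
{A, B, C, G}: {C} determines {A, C} here but is not a superkey — split on C --> A, giving {A, C} and {B, C, G}.
{A, C} is in BCNF.
{B, C, G} is in BCNF.

{A, C}; {B, C, G}; {D, E, F, G}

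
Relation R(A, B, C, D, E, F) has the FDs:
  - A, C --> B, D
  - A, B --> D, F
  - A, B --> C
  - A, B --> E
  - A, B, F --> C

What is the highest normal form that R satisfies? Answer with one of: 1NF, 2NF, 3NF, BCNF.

Candidate keys: {A, B}, {A, C}. Prime attributes: {A, B, C}.
Every FD has a superkey on the left, so the relation is in BCNF.

BCNF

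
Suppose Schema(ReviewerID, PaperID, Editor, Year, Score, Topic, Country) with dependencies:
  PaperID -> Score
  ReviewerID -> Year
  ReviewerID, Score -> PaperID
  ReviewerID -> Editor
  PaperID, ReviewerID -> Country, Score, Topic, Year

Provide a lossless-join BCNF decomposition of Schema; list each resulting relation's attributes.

{Country, PaperID, ReviewerID, Topic}; {Editor, ReviewerID, Year}; {PaperID, Score}

Candidate keys of the original relation: {PaperID, ReviewerID}, {ReviewerID, Score}.
Within {Country, Editor, PaperID, ReviewerID, Score, Topic, Year}: {PaperID}⁺ ∩ {Country, Editor, PaperID, ReviewerID, Score, Topic, Year} = {PaperID, Score}, not the whole set, so PaperID -> Score violates BCNF; decompose into {PaperID, Score} and {Country, Editor, PaperID, ReviewerID, Topic, Year}.
{PaperID, Score} is in BCNF.
Within {Country, Editor, PaperID, ReviewerID, Topic, Year}: {ReviewerID}⁺ ∩ {Country, Editor, PaperID, ReviewerID, Topic, Year} = {Editor, ReviewerID, Year}, not the whole set, so ReviewerID -> Editor, Year violates BCNF; decompose into {Editor, ReviewerID, Year} and {Country, PaperID, ReviewerID, Topic}.
{Editor, ReviewerID, Year} is in BCNF.
{Country, PaperID, ReviewerID, Topic} is in BCNF.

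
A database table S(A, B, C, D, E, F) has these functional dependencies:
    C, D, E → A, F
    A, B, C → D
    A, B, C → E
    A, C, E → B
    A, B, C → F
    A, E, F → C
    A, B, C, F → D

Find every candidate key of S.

{A, B, C}⁺ = {A, B, C, D, E, F} — all of the relation — so {A, B, C} is a candidate key.
{A, C, E}⁺ = {A, B, C, D, E, F} — all of the relation — so {A, C, E} is a candidate key.
{A, E, F}⁺ = {A, B, C, D, E, F} — all of the relation — so {A, E, F} is a candidate key.
{C, D, E}⁺ = {A, B, C, D, E, F} — all of the relation — so {C, D, E} is a candidate key.
These are minimal and exhaustive — every other superkey contains one of them.

{A, B, C}, {A, C, E}, {A, E, F}, {C, D, E}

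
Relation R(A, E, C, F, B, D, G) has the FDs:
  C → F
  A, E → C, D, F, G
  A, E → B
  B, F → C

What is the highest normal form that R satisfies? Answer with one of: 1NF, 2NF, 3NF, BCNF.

2NF

Candidate key: {A, E}. Prime attributes: {A, E}.
C → F breaks BCNF: {C}⁺ = {C, F}, so {C} is not a superkey.
C → F has non-prime {F} on the right and a non-superkey on the left, so 3NF fails.
No non-prime attribute depends on a proper subset of any candidate key, so 2NF holds.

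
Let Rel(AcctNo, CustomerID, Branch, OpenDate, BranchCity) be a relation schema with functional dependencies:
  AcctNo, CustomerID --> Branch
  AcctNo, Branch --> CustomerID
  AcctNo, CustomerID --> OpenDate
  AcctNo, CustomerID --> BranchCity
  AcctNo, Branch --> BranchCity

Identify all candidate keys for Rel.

{AcctNo, Branch}, {AcctNo, CustomerID}

No FD produces {AcctNo}, so it must be in every candidate key.
{AcctNo, Branch} is a candidate key since {AcctNo, Branch}⁺ = {AcctNo, Branch, BranchCity, CustomerID, OpenDate} covers every attribute.
{AcctNo, CustomerID} is a candidate key since {AcctNo, CustomerID}⁺ = {AcctNo, Branch, BranchCity, CustomerID, OpenDate} covers every attribute.
These are minimal and exhaustive — every other superkey contains one of them.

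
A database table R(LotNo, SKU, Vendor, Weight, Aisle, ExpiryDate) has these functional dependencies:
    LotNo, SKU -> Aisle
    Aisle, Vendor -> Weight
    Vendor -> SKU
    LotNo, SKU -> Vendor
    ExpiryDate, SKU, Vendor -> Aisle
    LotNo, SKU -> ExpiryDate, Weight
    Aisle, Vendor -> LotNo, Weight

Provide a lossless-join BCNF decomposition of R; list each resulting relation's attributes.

{Aisle, ExpiryDate, LotNo, Vendor, Weight}; {SKU, Vendor}

Candidate keys of the original relation: {Aisle, Vendor}, {ExpiryDate, Vendor}, {LotNo, SKU}, {LotNo, Vendor}.
Within {Aisle, ExpiryDate, LotNo, SKU, Vendor, Weight}: {Vendor}⁺ ∩ {Aisle, ExpiryDate, LotNo, SKU, Vendor, Weight} = {SKU, Vendor}, not the whole set, so Vendor -> SKU violates BCNF; decompose into {SKU, Vendor} and {Aisle, ExpiryDate, LotNo, Vendor, Weight}.
{SKU, Vendor} has no BCNF violation.
{Aisle, ExpiryDate, LotNo, Vendor, Weight} has no BCNF violation.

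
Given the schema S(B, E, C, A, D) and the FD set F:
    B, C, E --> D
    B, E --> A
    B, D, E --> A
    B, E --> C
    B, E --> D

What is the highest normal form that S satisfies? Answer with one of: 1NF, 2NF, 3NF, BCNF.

Candidate key: {B, E}. Prime attributes: {B, E}.
Each dependency's left side is a superkey — BCNF holds.

BCNF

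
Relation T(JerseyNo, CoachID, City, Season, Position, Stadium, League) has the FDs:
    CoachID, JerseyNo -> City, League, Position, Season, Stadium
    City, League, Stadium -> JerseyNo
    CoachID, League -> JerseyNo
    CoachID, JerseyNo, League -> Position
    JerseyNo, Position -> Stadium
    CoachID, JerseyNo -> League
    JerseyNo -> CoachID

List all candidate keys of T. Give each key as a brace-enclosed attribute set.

{City, League, Stadium}, {CoachID, League}, {JerseyNo}

{JerseyNo} is a candidate key since {JerseyNo}⁺ = {City, CoachID, JerseyNo, League, Position, Season, Stadium} covers every attribute.
{CoachID, League} is a candidate key since {CoachID, League}⁺ = {City, CoachID, JerseyNo, League, Position, Season, Stadium} covers every attribute.
{City, League, Stadium} is a candidate key since {City, League, Stadium}⁺ = {City, CoachID, JerseyNo, League, Position, Season, Stadium} covers every attribute.
These are minimal and exhaustive — every other superkey contains one of them.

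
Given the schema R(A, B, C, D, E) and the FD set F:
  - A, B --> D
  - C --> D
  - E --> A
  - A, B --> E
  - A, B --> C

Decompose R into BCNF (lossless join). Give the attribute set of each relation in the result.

{A, E}; {B, C, E}; {C, D}

Candidate keys of the original relation: {A, B}, {B, E}.
Within {A, B, C, D, E}: {C}⁺ ∩ {A, B, C, D, E} = {C, D}, not the whole set, so C --> D violates BCNF; decompose into {C, D} and {A, B, C, E}.
{C, D} has no BCNF violation.
Within {A, B, C, E}: {E}⁺ ∩ {A, B, C, E} = {A, E}, not the whole set, so E --> A violates BCNF; decompose into {A, E} and {B, C, E}.
{A, E} has no BCNF violation.
{B, C, E} has no BCNF violation.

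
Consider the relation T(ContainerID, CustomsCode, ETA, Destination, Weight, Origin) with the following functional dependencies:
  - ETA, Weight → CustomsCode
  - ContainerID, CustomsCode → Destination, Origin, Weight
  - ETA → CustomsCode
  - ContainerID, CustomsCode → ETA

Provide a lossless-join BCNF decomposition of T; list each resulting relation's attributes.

Candidate keys of the original relation: {ContainerID, CustomsCode}, {ContainerID, ETA}.
{ContainerID, CustomsCode, Destination, ETA, Origin, Weight}: {ETA, Weight} determines {CustomsCode, ETA, Weight} here but is not a superkey — split on ETA, Weight → CustomsCode, giving {CustomsCode, ETA, Weight} and {ContainerID, Destination, ETA, Origin, Weight}.
{CustomsCode, ETA, Weight}: {ETA} determines {CustomsCode, ETA} here but is not a superkey — split on ETA → CustomsCode, giving {CustomsCode, ETA} and {ETA, Weight}.
{CustomsCode, ETA} has no BCNF violation.
{ETA, Weight} has no BCNF violation.
{ContainerID, Destination, ETA, Origin, Weight} has no BCNF violation.

{ContainerID, Destination, ETA, Origin, Weight}; {CustomsCode, ETA}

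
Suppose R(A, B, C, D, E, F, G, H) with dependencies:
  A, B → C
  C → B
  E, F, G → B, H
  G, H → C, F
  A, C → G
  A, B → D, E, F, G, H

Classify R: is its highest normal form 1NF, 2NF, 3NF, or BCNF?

3NF

Candidate keys: {A, B}, {A, C}, {A, E, F, G}, {A, G, H}. Prime attributes: {A, B, C, E, F, G, H}.
C → B: {C}⁺ = {B, C}, which is not all of the attributes, so the left side is not a superkey — BCNF is violated.
Since {B} ⊆ prime attributes and every other non-superkey FD also has a prime right side, the schema is in 3NF.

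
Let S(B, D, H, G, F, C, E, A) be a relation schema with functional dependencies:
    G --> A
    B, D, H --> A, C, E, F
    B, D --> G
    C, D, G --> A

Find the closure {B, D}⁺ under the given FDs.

{A, B, D, G}

Start with {B, D}.
B, D --> G applies; add {G} → now {B, D, G}.
G --> A applies; add {A} → now {A, B, D, G}.
No further FD applies.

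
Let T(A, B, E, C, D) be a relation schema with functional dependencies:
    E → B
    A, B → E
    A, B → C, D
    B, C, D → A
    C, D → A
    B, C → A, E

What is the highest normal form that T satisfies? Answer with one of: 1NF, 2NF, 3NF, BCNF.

3NF

Candidate keys: {A, B}, {A, E}, {B, C}, {C, E}. Prime attributes: {A, B, C, E}.
E → B breaks BCNF: {E}⁺ = {B, E}, so {E} is not a superkey.
Its right-hand attributes {B} are all prime, as are those of every other non-superkey FD — the relation is in 3NF.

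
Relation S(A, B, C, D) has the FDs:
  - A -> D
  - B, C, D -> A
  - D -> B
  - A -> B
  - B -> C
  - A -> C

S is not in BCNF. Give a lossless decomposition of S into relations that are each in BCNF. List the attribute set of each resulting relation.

{A, B, D}; {B, C}

Candidate keys of the original relation: {A}, {D}.
{A, B, C, D}: {B} determines {B, C} here but is not a superkey — split on B -> C, giving {B, C} and {A, B, D}.
{B, C} has no BCNF violation.
{A, B, D} has no BCNF violation.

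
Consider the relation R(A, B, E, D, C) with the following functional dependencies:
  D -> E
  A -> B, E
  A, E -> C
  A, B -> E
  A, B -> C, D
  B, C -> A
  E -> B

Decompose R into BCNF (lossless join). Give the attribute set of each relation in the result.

Candidate keys of the original relation: {A}, {B, C}, {C, D}, {C, E}.
In {A, B, C, D, E}, {D} is not a superkey ({D}⁺ restricted to this set is {B, D, E}), so split on D -> B, E into {B, D, E} and {A, C, D}.
In {B, D, E}, {E} is not a superkey ({E}⁺ restricted to this set is {B, E}), so split on E -> B into {B, E} and {D, E}.
{B, E} is in BCNF.
{D, E} is in BCNF.
{A, C, D} is in BCNF.

{A, C, D}; {B, E}; {D, E}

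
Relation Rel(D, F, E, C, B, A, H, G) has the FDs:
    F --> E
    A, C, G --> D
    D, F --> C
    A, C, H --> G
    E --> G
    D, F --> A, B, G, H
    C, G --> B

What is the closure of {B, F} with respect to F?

Start with {B, F}.
F --> E applies; add {E} → now {B, E, F}.
E --> G applies; add {G} → now {B, E, F, G}.
No further FD applies.

{B, E, F, G}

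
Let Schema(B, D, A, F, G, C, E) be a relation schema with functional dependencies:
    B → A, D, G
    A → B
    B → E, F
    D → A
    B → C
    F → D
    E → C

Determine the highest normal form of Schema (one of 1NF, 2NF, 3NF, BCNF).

Candidate keys: {A}, {B}, {D}, {F}. Prime attributes: {A, B, D, F}.
E → C breaks BCNF: {E}⁺ = {C, E}, so {E} is not a superkey.
E → C determines the non-prime attribute {C} from a non-superkey — 3NF is violated.
Every candidate key is a single attribute, so no partial dependency is possible; 2NF holds.

2NF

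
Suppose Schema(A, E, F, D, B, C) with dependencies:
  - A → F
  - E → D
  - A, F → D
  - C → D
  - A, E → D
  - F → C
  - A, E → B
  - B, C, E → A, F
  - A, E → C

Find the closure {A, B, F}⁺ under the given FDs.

{A, B, C, D, F}

Start with {A, B, F}.
A, F → D applies; add {D} → now {A, B, D, F}.
F → C applies; add {C} → now {A, B, C, D, F}.
No further FD applies.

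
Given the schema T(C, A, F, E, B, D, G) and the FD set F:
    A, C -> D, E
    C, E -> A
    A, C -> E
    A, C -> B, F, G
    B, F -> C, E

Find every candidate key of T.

{A, C}⁺ = {A, B, C, D, E, F, G}, which is every attribute, so {A, C} is a candidate key.
{B, F}⁺ = {A, B, C, D, E, F, G}, which is every attribute, so {B, F} is a candidate key.
{C, E}⁺ = {A, B, C, D, E, F, G}, which is every attribute, so {C, E} is a candidate key.
No proper subset of any of these is a key, and no other minimal superkey exists.

{A, C}, {B, F}, {C, E}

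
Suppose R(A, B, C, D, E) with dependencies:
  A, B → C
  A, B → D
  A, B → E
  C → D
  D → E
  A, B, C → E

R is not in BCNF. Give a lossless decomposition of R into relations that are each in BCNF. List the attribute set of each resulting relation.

Candidate key of the original relation: {A, B}.
Within {A, B, C, D, E}: {C}⁺ ∩ {A, B, C, D, E} = {C, D, E}, not the whole set, so C → D, E violates BCNF; decompose into {C, D, E} and {A, B, C}.
Within {C, D, E}: {D}⁺ ∩ {C, D, E} = {D, E}, not the whole set, so D → E violates BCNF; decompose into {D, E} and {C, D}.
{D, E}: every determinant is a superkey — BCNF.
{C, D}: every determinant is a superkey — BCNF.
{A, B, C}: every determinant is a superkey — BCNF.

{A, B, C}; {C, D}; {D, E}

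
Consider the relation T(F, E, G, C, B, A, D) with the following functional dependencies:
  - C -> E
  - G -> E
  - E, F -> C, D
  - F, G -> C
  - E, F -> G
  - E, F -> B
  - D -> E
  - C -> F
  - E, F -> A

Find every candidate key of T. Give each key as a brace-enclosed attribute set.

{C}, {D, F}, {E, F}, {F, G}

{C}⁺ = {A, B, C, D, E, F, G}, which is every attribute, so {C} is a candidate key.
{D, F}⁺ = {A, B, C, D, E, F, G}, which is every attribute, so {D, F} is a candidate key.
{E, F}⁺ = {A, B, C, D, E, F, G}, which is every attribute, so {E, F} is a candidate key.
{F, G}⁺ = {A, B, C, D, E, F, G}, which is every attribute, so {F, G} is a candidate key.
These are minimal and exhaustive — every other superkey contains one of them.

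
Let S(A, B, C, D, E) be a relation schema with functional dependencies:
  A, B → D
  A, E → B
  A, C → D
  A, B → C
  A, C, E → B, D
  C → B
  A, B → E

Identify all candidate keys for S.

{A, B}, {A, C}, {A, E}

{A} never appears on the right of any FD, so every key must include it.
{A, B}⁺ = {A, B, C, D, E} — all of the relation — so {A, B} is a candidate key.
{A, C}⁺ = {A, B, C, D, E} — all of the relation — so {A, C} is a candidate key.
{A, E}⁺ = {A, B, C, D, E} — all of the relation — so {A, E} is a candidate key.
No proper subset of any of these is a key, and no other minimal superkey exists.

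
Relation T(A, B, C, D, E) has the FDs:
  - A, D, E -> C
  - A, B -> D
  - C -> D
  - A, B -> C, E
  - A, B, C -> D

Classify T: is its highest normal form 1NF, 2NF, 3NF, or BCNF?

Candidate key: {A, B}. Prime attributes: {A, B}.
A, D, E -> C: {A, D, E}⁺ = {A, C, D, E}, which is not all of the attributes, so the left side is not a superkey — BCNF is violated.
A, D, E -> C has non-prime {C} on the right and a non-superkey on the left, so 3NF fails.
No non-prime attribute depends on a proper subset of any candidate key, so 2NF holds.

2NF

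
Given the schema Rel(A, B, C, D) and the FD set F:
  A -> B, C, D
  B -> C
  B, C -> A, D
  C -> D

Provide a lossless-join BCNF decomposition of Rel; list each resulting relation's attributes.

{A, B, C}; {C, D}

Candidate keys of the original relation: {A}, {B}.
Within {A, B, C, D}: {C}⁺ ∩ {A, B, C, D} = {C, D}, not the whole set, so C -> D violates BCNF; decompose into {C, D} and {A, B, C}.
{C, D} is in BCNF.
{A, B, C} is in BCNF.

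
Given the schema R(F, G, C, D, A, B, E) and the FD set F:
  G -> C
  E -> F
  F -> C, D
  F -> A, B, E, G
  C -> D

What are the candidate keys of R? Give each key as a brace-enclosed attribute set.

{E} is a candidate key since {E}⁺ = {A, B, C, D, E, F, G} covers every attribute.
{F} is a candidate key since {F}⁺ = {A, B, C, D, E, F, G} covers every attribute.
These are minimal and exhaustive — every other superkey contains one of them.

{E}, {F}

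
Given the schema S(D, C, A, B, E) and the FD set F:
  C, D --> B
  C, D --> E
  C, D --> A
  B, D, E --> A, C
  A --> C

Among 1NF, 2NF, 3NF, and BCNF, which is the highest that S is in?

3NF

Candidate keys: {A, D}, {B, D, E}, {C, D}. Prime attributes: {A, B, C, D, E}.
A --> C breaks BCNF: {A}⁺ = {A, C}, so {A} is not a superkey.
Since {C} ⊆ prime attributes and every other non-superkey FD also has a prime right side, the schema is in 3NF.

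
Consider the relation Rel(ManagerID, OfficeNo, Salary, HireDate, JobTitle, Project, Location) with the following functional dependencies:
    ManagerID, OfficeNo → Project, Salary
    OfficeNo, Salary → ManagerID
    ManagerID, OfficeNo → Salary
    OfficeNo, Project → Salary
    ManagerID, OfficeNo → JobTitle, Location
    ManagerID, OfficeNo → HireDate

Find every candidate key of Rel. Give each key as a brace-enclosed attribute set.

Attributes never on any right-hand side: {OfficeNo} — every candidate key must contain it.
{ManagerID, OfficeNo} is a candidate key since {ManagerID, OfficeNo}⁺ = {HireDate, JobTitle, Location, ManagerID, OfficeNo, Project, Salary} covers every attribute.
{OfficeNo, Project} is a candidate key since {OfficeNo, Project}⁺ = {HireDate, JobTitle, Location, ManagerID, OfficeNo, Project, Salary} covers every attribute.
{OfficeNo, Salary} is a candidate key since {OfficeNo, Salary}⁺ = {HireDate, JobTitle, Location, ManagerID, OfficeNo, Project, Salary} covers every attribute.
No proper subset of any of these is a key, and no other minimal superkey exists.

{ManagerID, OfficeNo}, {OfficeNo, Project}, {OfficeNo, Salary}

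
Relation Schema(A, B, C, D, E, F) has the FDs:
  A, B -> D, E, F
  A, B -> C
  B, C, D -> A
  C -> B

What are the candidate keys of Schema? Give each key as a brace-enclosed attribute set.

{A, B} is a candidate key since {A, B}⁺ = {A, B, C, D, E, F} covers every attribute.
{A, C} is a candidate key since {A, C}⁺ = {A, B, C, D, E, F} covers every attribute.
{C, D} is a candidate key since {C, D}⁺ = {A, B, C, D, E, F} covers every attribute.
These are minimal and exhaustive — every other superkey contains one of them.

{A, B}, {A, C}, {C, D}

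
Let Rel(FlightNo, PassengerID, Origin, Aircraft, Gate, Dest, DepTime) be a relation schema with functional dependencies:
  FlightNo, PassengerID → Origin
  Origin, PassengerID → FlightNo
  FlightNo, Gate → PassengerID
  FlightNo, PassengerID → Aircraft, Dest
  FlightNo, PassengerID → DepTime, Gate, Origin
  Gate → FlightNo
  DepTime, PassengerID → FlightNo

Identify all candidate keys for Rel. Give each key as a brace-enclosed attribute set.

Closure of {Gate} is {Aircraft, DepTime, Dest, FlightNo, Gate, Origin, PassengerID}, the whole schema; {Gate} is a candidate key.
Closure of {DepTime, PassengerID} is {Aircraft, DepTime, Dest, FlightNo, Gate, Origin, PassengerID}, the whole schema; {DepTime, PassengerID} is a candidate key.
Closure of {FlightNo, PassengerID} is {Aircraft, DepTime, Dest, FlightNo, Gate, Origin, PassengerID}, the whole schema; {FlightNo, PassengerID} is a candidate key.
Closure of {Origin, PassengerID} is {Aircraft, DepTime, Dest, FlightNo, Gate, Origin, PassengerID}, the whole schema; {Origin, PassengerID} is a candidate key.
These are minimal and exhaustive — every other superkey contains one of them.

{DepTime, PassengerID}, {FlightNo, PassengerID}, {Gate}, {Origin, PassengerID}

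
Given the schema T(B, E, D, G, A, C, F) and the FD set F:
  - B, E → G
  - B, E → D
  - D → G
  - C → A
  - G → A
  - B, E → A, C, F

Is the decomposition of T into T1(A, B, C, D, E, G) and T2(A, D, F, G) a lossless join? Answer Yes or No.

No

The shared attributes are {A, D, G} and {A, D, G}⁺ = {A, D, G}.
The closure covers neither T1 nor T2 entirely; the join is not lossless.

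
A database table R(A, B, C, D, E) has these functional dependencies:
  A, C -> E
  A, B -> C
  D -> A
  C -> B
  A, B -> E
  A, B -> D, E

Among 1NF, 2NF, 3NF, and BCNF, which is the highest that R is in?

Candidate keys: {A, B}, {A, C}, {B, D}, {C, D}. Prime attributes: {A, B, C, D}.
D -> A: {D}⁺ = {A, D}, which is not all of the attributes, so the left side is not a superkey — BCNF is violated.
Its right-hand attributes {A} are all prime, as are those of every other non-superkey FD — the relation is in 3NF.

3NF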